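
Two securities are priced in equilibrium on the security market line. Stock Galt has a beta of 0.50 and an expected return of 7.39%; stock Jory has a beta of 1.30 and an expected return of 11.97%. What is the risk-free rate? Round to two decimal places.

4.53%

Both satisfy E(R) = R_f + β·MRP, so the slope of the SML is
MRP = (11.97% − 7.39%) / (1.30 − 0.50) = 4.58% / 0.80 = 5.7250%
R_f = E(R_Galt) − β_Galt·MRP = 7.39% − 0.50 × 5.7250% = 4.5275%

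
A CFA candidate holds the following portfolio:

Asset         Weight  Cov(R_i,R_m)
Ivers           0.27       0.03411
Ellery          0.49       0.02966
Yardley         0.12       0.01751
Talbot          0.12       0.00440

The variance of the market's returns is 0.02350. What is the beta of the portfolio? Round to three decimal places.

1.122

β_Ivers = 0.03411 / 0.02350 = 1.4515
β_Ellery = 0.02966 / 0.02350 = 1.2621
β_Yardley = 0.01751 / 0.02350 = 0.7451
β_Talbot = 0.00440 / 0.02350 = 0.1872
β_P = Σ w_i β_i = 0.27×1.4515 + 0.49×1.2621 + 0.12×0.7451 + 0.12×0.1872 = 1.1222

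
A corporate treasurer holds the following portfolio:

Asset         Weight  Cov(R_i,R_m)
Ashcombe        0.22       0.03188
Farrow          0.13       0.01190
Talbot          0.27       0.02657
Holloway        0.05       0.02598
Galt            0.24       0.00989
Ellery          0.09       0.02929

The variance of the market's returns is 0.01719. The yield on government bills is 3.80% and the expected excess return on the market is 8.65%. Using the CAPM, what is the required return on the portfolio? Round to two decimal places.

14.89%

β_Ashcombe = 0.03188 / 0.01719 = 1.8546
β_Farrow = 0.01190 / 0.01719 = 0.6923
β_Talbot = 0.02657 / 0.01719 = 1.5457
β_Holloway = 0.02598 / 0.01719 = 1.5113
β_Galt = 0.00989 / 0.01719 = 0.5753
β_Ellery = 0.02929 / 0.01719 = 1.7039
β_P = Σ w_i β_i = 0.22×1.8546 + 0.13×0.6923 + 0.27×1.5457 + 0.05×1.5113 + 0.24×0.5753 + 0.09×1.7039 = 1.2823
E(R_P) = R_f + β_P × MRP = 3.80% + 1.2823 × 8.65% = 14.89%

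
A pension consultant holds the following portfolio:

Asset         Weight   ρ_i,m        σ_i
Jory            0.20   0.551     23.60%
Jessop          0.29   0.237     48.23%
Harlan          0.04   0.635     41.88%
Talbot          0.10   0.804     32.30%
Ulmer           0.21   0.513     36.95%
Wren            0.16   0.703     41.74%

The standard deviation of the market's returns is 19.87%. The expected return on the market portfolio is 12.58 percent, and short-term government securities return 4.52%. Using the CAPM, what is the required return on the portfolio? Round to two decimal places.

β_Jory = 0.551 × 23.60% / 19.87% = 0.6544
β_Jessop = 0.237 × 48.23% / 19.87% = 0.5753
β_Harlan = 0.635 × 41.88% / 19.87% = 1.3384
β_Talbot = 0.804 × 32.30% / 19.87% = 1.3070
β_Ulmer = 0.513 × 36.95% / 19.87% = 0.9540
β_Wren = 0.703 × 41.74% / 19.87% = 1.4768
β_P = Σ w_i β_i = 0.20×0.6544 + 0.29×0.5753 + 0.04×1.3384 + 0.10×1.3070 + 0.21×0.9540 + 0.16×1.4768 = 0.9186
MRP = 12.58% − 4.52% = 8.06%
E(R_P) = R_f + β_P × MRP = 4.52% + 0.9186 × 8.06% = 11.92%

11.92%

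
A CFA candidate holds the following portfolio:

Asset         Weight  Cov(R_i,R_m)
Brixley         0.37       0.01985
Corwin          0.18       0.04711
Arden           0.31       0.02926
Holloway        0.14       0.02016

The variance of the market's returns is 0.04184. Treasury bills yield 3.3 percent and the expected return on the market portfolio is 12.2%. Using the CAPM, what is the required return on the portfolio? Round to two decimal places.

9.20%

β_Brixley = 0.01985 / 0.04184 = 0.4744
β_Corwin = 0.04711 / 0.04184 = 1.1260
β_Arden = 0.02926 / 0.04184 = 0.6993
β_Holloway = 0.02016 / 0.04184 = 0.4818
β_P = Σ w_i β_i = 0.37×0.4744 + 0.18×1.1260 + 0.31×0.6993 + 0.14×0.4818 = 0.6624
MRP = 12.2% − 3.3% = 8.90%
E(R_P) = R_f + β_P × MRP = 3.3% + 0.6624 × 8.9% = 9.20%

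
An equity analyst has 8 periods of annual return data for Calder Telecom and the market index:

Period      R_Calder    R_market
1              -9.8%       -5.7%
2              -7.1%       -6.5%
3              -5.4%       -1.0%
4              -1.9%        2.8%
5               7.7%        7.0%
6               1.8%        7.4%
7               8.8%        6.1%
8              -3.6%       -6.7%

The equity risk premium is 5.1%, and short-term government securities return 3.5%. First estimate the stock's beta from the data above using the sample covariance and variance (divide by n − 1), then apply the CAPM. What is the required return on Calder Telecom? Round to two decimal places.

Mean R_i = (-9.8 − 7.1 − 5.4 − 1.9 + 7.7 + 1.8 + 8.8 − 3.6) / 8 = -1.1875%
Mean R_m = (-5.7 − 6.5 − 1.0 + 2.8 + 7.0 + 7.4 + 6.1 − 6.7) / 8 = 0.4250%
Σ(R_i − R̄_i)(R_m − R̄_m) = 251.1475  ⇒  Cov = 251.1475 / 7 = 35.8782
Σ(R_m − R̄_m)² = 267.9950  ⇒  Var(R_m) = 267.9950 / 7 = 38.2850
β = Cov / Var(R_m) = 35.8782 / 38.2850 = 0.9371
E(R) = R_f + β × MRP = 3.5% + 0.9371 × 5.1% = 8.28%

8.28%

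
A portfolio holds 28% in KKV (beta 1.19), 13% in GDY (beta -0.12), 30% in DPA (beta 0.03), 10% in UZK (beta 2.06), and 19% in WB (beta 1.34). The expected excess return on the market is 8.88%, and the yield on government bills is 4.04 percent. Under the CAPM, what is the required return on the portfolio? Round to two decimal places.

β_P = Σ w_i β_i = 0.28×1.19 + 0.13×-0.12 + 0.30×0.03 + 0.10×2.06 + 0.19×1.34 = 0.7872
E(R_P) = R_f + β_P × MRP = 4.04% + 0.7872 × 8.88% = 11.03%

11.03%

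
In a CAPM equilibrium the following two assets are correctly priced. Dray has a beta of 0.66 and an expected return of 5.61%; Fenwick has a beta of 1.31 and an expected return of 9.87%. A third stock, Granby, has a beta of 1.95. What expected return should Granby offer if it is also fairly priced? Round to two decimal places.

MRP (SML slope) = (9.87% − 5.61%) / (1.31 − 0.66) = 4.26% / 0.65 = 6.5538%
R_f (intercept) = 5.61% − 0.66 × 6.5538% = 1.2845%
E(R_Granby) = R_f + β × MRP = 1.2845% + 1.95 × 6.5538% = 14.06%

14.06%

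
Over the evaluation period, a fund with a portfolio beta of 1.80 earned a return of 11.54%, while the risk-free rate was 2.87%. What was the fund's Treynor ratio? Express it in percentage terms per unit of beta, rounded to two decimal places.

4.82%

Treynor = (R_P − R_f) / β_P = (11.54% − 2.87%) / 1.8000 = 8.67% / 1.8000 = 4.82%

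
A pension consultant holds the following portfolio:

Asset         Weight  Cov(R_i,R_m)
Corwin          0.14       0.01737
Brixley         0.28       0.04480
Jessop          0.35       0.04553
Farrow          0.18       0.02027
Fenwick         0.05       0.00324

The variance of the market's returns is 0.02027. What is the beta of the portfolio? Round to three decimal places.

β_Corwin = 0.01737 / 0.02027 = 0.8569
β_Brixley = 0.04480 / 0.02027 = 2.2102
β_Jessop = 0.04553 / 0.02027 = 2.2462
β_Farrow = 0.02027 / 0.02027 = 1.0000
β_Fenwick = 0.00324 / 0.02027 = 0.1598
β_P = Σ w_i β_i = 0.14×0.8569 + 0.28×2.2102 + 0.35×2.2462 + 0.18×1.0000 + 0.05×0.1598 = 1.7130

1.713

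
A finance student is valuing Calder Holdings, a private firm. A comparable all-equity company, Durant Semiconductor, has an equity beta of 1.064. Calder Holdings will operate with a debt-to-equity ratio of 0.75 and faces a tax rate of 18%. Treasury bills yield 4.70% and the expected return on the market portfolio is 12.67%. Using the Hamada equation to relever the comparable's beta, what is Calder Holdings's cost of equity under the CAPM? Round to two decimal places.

18.40%

β_L = β_U × [1 + (1 − t)(D/E)] = 1.064 × [1 + (1 − 0.18) × 0.75]
    = 1.064 × [1 + 0.82 × 0.75] = 1.064 × 1.6150 = 1.7184
MRP = 12.67% − 4.70% = 7.97%
E(R) = R_f + β_L × MRP = 4.70% + 1.7184 × 7.97% = 18.40%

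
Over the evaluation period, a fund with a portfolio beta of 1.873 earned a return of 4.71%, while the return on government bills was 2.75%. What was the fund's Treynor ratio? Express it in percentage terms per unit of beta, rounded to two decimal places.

1.05%

Treynor = (R_P − R_f) / β_P = (4.71% − 2.75%) / 1.8730 = 1.96% / 1.8730 = 1.05%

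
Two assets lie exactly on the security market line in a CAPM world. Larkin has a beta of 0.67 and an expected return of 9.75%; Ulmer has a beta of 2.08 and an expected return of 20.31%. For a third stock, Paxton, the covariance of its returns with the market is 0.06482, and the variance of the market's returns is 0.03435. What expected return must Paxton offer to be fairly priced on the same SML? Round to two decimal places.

18.86%

MRP = (20.31% − 9.75%) / (2.08 − 0.67) = 7.4894%
R_f = 9.75% − 0.67 × 7.4894% = 4.7321%
β_Paxton = Cov / Var(R_m) = 0.06482 / 0.03435 = 1.8870
E(R_Paxton) = R_f + β × MRP = 4.7321% + 1.8870 × 7.4894% = 18.86%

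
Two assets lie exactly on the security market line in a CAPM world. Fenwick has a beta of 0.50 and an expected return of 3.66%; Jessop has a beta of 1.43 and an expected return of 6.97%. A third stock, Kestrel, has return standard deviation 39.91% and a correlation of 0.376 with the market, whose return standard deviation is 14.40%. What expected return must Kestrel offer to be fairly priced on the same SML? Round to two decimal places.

MRP = (6.97% − 3.66%) / (1.43 − 0.50) = 3.5591%
R_f = 3.66% − 0.50 × 3.5591% = 1.8805%
β_Kestrel = ρ·σ_i/σ_m = 0.376 × 39.91 / 14.40 = 1.0421
E(R_Kestrel) = R_f + β × MRP = 1.8805% + 1.0421 × 3.5591% = 5.59%

5.59%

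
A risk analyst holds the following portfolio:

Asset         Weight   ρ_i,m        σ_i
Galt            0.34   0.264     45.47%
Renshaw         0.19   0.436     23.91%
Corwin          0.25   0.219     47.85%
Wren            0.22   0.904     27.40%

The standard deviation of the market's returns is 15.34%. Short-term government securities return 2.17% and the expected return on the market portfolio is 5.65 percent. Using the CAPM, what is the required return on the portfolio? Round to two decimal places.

β_Galt = 0.264 × 45.47% / 15.34% = 0.7825
β_Renshaw = 0.436 × 23.91% / 15.34% = 0.6796
β_Corwin = 0.219 × 47.85% / 15.34% = 0.6831
β_Wren = 0.904 × 27.40% / 15.34% = 1.6147
β_P = Σ w_i β_i = 0.34×0.7825 + 0.19×0.6796 + 0.25×0.6831 + 0.22×1.6147 = 0.9212
MRP = 5.65% − 2.17% = 3.48%
E(R_P) = R_f + β_P × MRP = 2.17% + 0.9212 × 3.48% = 5.38%

5.38%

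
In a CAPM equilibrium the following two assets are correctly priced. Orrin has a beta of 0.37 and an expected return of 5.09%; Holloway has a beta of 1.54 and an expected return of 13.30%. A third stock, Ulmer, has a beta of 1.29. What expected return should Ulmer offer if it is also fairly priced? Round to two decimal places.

11.55%

MRP (SML slope) = (13.30% − 5.09%) / (1.54 − 0.37) = 8.21% / 1.17 = 7.0171%
R_f (intercept) = 5.09% − 0.37 × 7.0171% = 2.4937%
E(R_Ulmer) = R_f + β × MRP = 2.4937% + 1.29 × 7.0171% = 11.55%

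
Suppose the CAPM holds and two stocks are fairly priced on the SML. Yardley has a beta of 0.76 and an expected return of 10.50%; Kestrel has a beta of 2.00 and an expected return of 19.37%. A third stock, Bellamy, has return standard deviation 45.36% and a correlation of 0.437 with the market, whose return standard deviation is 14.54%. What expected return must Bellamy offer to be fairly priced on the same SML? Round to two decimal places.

MRP = (19.37% − 10.50%) / (2.00 − 0.76) = 7.1532%
R_f = 10.50% − 0.76 × 7.1532% = 5.0636%
β_Bellamy = ρ·σ_i/σ_m = 0.437 × 45.36 / 14.54 = 1.3633
E(R_Bellamy) = R_f + β × MRP = 5.0636% + 1.3633 × 7.1532% = 14.82%

14.82%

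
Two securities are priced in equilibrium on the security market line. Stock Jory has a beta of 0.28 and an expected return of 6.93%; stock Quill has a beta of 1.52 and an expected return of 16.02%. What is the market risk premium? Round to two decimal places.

Both satisfy E(R) = R_f + β·MRP, so the slope of the SML is
MRP = (16.02% − 6.93%) / (1.52 − 0.28) = 9.09% / 1.24 = 7.3306%

7.33%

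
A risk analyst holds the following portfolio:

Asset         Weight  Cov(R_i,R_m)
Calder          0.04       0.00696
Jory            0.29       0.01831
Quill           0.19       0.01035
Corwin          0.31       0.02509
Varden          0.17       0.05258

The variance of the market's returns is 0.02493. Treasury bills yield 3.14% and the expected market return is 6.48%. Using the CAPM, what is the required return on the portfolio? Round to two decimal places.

β_Calder = 0.00696 / 0.02493 = 0.2792
β_Jory = 0.01831 / 0.02493 = 0.7345
β_Quill = 0.01035 / 0.02493 = 0.4152
β_Corwin = 0.02509 / 0.02493 = 1.0064
β_Varden = 0.05258 / 0.02493 = 2.1091
β_P = Σ w_i β_i = 0.04×0.2792 + 0.29×0.7345 + 0.19×0.4152 + 0.31×1.0064 + 0.17×2.1091 = 0.9736
MRP = 6.48% − 3.14% = 3.34%
E(R_P) = R_f + β_P × MRP = 3.14% + 0.9736 × 3.34% = 6.39%

6.39%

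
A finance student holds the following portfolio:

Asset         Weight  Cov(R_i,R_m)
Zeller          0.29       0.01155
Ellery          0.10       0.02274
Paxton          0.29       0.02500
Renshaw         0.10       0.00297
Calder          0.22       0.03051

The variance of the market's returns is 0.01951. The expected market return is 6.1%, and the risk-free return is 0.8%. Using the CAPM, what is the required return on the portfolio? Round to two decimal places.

6.20%

β_Zeller = 0.01155 / 0.01951 = 0.5920
β_Ellery = 0.02274 / 0.01951 = 1.1656
β_Paxton = 0.02500 / 0.01951 = 1.2814
β_Renshaw = 0.00297 / 0.01951 = 0.1522
β_Calder = 0.03051 / 0.01951 = 1.5638
β_P = Σ w_i β_i = 0.29×0.5920 + 0.10×1.1656 + 0.29×1.2814 + 0.10×0.1522 + 0.22×1.5638 = 1.0191
MRP = 6.1% − 0.8% = 5.30%
E(R_P) = R_f + β_P × MRP = 0.8% + 1.0191 × 5.3% = 6.20%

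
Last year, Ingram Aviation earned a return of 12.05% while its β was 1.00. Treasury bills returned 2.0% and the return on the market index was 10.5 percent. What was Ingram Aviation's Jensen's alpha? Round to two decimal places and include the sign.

+1.55%

Market excess return = 10.5% − 2.0% = 8.50%
CAPM benchmark = R_f + β(R_m − R_f) = 2.0% + 1.00 × 8.5% = 10.5000%
α = actual − benchmark = 12.05% − 10.5000% = +1.55%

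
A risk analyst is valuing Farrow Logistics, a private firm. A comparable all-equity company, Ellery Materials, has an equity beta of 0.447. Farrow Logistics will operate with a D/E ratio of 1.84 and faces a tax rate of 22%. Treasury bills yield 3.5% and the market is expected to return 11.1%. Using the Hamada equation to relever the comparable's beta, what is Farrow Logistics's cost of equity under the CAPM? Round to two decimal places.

β_L = β_U × [1 + (1 − t)(D/E)] = 0.447 × [1 + (1 − 0.22) × 1.84]
    = 0.447 × [1 + 0.78 × 1.84] = 0.447 × 2.4352 = 1.0885
MRP = 11.1% − 3.5% = 7.60%
E(R) = R_f + β_L × MRP = 3.5% + 1.0885 × 7.6% = 11.77%

11.77%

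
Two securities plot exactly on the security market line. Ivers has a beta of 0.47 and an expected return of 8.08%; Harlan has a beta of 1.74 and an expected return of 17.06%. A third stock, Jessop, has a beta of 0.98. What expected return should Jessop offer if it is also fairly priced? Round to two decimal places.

11.69%

MRP (SML slope) = (17.06% − 8.08%) / (1.74 − 0.47) = 8.98% / 1.27 = 7.0709%
R_f (intercept) = 8.08% − 0.47 × 7.0709% = 4.7567%
E(R_Jessop) = R_f + β × MRP = 4.7567% + 0.98 × 7.0709% = 11.69%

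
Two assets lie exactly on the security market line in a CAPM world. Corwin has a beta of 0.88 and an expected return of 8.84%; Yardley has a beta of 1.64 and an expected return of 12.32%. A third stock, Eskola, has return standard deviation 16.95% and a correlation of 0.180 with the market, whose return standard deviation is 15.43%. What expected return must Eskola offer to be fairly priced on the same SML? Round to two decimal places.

5.72%

MRP = (12.32% − 8.84%) / (1.64 − 0.88) = 4.5789%
R_f = 8.84% − 0.88 × 4.5789% = 4.8106%
β_Eskola = ρ·σ_i/σ_m = 0.180 × 16.95 / 15.43 = 0.1977
E(R_Eskola) = R_f + β × MRP = 4.8106% + 0.1977 × 4.5789% = 5.72%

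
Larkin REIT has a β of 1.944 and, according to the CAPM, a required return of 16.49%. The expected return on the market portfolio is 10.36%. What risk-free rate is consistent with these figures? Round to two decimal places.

E(R) = R_f + β(E(R_m) − R_f) = R_f(1 − β) + β·E(R_m)
16.49% = R_f × (1 − 1.944) + 1.944 × 10.36%
16.49% = R_f × -0.944 + 20.13984%
R_f = (16.49% − 20.13984%) / -0.944 = 3.87%

3.87%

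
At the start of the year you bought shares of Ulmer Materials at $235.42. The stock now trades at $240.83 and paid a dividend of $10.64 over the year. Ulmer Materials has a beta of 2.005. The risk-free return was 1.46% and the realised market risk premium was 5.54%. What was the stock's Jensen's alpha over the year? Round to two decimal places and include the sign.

-5.75%

Realised HPR = (P1 + D1 − P0) / P0 = (240.83 + 10.64 − 235.42) / 235.42 = 16.05 / 235.42 = 6.8176%
CAPM required = R_f + β·MRP = 1.46% + 2.005 × 5.54% = 12.56770%
α = realised − required = 6.8176% − 12.56770% = -5.75%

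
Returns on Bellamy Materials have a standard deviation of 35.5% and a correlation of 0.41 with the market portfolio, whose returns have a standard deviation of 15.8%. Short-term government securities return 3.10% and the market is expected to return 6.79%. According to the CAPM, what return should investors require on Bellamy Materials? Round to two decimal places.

6.50%

β = ρ × σ_i / σ_m = 0.41 × 35.5% / 15.8% = 0.9212
MRP = 6.79% − 3.10% = 3.69%
E(R) = 3.10% + 0.9212 × 3.69% = 6.50%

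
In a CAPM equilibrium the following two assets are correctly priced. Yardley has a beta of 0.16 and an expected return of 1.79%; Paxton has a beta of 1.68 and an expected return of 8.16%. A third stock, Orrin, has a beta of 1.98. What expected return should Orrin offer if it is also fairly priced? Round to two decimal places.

MRP (SML slope) = (8.16% − 1.79%) / (1.68 − 0.16) = 6.37% / 1.52 = 4.1908%
R_f (intercept) = 1.79% − 0.16 × 4.1908% = 1.1195%
E(R_Orrin) = R_f + β × MRP = 1.1195% + 1.98 × 4.1908% = 9.42%

9.42%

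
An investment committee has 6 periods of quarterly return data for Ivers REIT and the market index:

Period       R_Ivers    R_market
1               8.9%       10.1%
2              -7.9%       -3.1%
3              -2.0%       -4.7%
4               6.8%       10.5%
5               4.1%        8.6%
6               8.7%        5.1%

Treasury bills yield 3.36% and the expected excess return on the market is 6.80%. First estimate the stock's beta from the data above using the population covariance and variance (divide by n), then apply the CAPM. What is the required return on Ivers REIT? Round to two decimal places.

9.13%

Mean R_i = (8.9 − 7.9 − 2.0 + 6.8 + 4.1 + 8.7) / 6 = 3.1000%
Mean R_m = (10.1 − 3.1 − 4.7 + 10.5 + 8.6 + 5.1) / 6 = 4.4167%
Σ(R_i − R̄_i)(R_m − R̄_m) = 192.6600  ⇒  Cov = 192.6600 / 6 = 32.1100
Σ(R_m − R̄_m)² = 226.8883  ⇒  Var(R_m) = 226.8883 / 6 = 37.8147
β = Cov / Var(R_m) = 32.1100 / 37.8147 = 0.8491
E(R) = R_f + β × MRP = 3.36% + 0.8491 × 6.80% = 9.13%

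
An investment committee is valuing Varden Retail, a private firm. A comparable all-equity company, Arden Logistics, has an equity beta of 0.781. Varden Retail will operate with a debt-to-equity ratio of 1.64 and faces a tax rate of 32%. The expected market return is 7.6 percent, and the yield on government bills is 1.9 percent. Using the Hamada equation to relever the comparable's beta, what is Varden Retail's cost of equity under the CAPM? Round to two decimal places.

11.32%

β_L = β_U × [1 + (1 − t)(D/E)] = 0.781 × [1 + (1 − 0.32) × 1.64]
    = 0.781 × [1 + 0.68 × 1.64] = 0.781 × 2.1152 = 1.6520
MRP = 7.6% − 1.9% = 5.70%
E(R) = R_f + β_L × MRP = 1.9% + 1.6520 × 5.7% = 11.32%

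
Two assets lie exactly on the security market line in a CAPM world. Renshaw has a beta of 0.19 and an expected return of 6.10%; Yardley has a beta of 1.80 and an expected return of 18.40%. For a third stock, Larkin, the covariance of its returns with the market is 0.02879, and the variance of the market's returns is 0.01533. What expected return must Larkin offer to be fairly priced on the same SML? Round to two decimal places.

19.00%

MRP = (18.40% − 6.10%) / (1.80 − 0.19) = 7.6398%
R_f = 6.10% − 0.19 × 7.6398% = 4.6484%
β_Larkin = Cov / Var(R_m) = 0.02879 / 0.01533 = 1.8780
E(R_Larkin) = R_f + β × MRP = 4.6484% + 1.8780 × 7.6398% = 19.00%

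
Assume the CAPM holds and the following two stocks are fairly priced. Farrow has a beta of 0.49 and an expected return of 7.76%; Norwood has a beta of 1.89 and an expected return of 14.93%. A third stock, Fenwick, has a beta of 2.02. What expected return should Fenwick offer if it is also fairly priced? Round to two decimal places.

15.60%

MRP (SML slope) = (14.93% − 7.76%) / (1.89 − 0.49) = 7.17% / 1.40 = 5.1214%
R_f (intercept) = 7.76% − 0.49 × 5.1214% = 5.2505%
E(R_Fenwick) = R_f + β × MRP = 5.2505% + 2.02 × 5.1214% = 15.60%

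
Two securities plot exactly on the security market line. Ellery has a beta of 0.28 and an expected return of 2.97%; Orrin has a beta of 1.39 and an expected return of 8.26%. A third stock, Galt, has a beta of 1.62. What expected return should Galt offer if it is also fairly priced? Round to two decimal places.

9.36%

MRP (SML slope) = (8.26% − 2.97%) / (1.39 − 0.28) = 5.29% / 1.11 = 4.7658%
R_f (intercept) = 2.97% − 0.28 × 4.7658% = 1.6356%
E(R_Galt) = R_f + β × MRP = 1.6356% + 1.62 × 4.7658% = 9.36%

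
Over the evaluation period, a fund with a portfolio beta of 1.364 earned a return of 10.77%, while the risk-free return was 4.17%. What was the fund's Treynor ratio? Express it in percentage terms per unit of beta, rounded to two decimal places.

4.84%

Treynor = (R_P − R_f) / β_P = (10.77% − 4.17%) / 1.3640 = 6.60% / 1.3640 = 4.84%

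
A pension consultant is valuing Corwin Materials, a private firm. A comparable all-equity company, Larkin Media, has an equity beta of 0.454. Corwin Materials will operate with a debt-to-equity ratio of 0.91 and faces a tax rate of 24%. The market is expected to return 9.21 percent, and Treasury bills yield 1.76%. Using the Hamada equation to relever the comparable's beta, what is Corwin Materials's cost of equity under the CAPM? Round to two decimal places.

β_L = β_U × [1 + (1 − t)(D/E)] = 0.454 × [1 + (1 − 0.24) × 0.91]
    = 0.454 × [1 + 0.76 × 0.91] = 0.454 × 1.6916 = 0.7680
MRP = 9.21% − 1.76% = 7.45%
E(R) = R_f + β_L × MRP = 1.76% + 0.7680 × 7.45% = 7.48%

7.48%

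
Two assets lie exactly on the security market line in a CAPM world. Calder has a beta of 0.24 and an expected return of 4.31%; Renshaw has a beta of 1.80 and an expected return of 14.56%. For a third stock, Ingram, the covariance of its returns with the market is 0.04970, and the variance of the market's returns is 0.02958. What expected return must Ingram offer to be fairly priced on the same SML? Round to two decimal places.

MRP = (14.56% − 4.31%) / (1.80 − 0.24) = 6.5705%
R_f = 4.31% − 0.24 × 6.5705% = 2.7331%
β_Ingram = Cov / Var(R_m) = 0.04970 / 0.02958 = 1.6802
E(R_Ingram) = R_f + β × MRP = 2.7331% + 1.6802 × 6.5705% = 13.77%

13.77%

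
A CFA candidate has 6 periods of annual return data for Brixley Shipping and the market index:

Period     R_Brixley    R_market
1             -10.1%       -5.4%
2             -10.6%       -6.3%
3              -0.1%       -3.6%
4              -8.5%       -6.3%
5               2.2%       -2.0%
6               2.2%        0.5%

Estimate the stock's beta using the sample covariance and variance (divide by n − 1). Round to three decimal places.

2.066

Mean R_i = (-10.1 − 10.6 − 0.1 − 8.5 + 2.2 + 2.2) / 6 = -4.1500%
Mean R_m = (-5.4 − 6.3 − 3.6 − 6.3 − 2.0 + 0.5) / 6 = -3.8500%
Σ(R_i − R̄_i)(R_m − R̄_m) = 76.0650  ⇒  Cov = 76.0650 / 5 = 15.2130
Σ(R_m − R̄_m)² = 36.8150  ⇒  Var(R_m) = 36.8150 / 5 = 7.3630
β = Cov / Var(R_m) = 15.2130 / 7.3630 = 2.0661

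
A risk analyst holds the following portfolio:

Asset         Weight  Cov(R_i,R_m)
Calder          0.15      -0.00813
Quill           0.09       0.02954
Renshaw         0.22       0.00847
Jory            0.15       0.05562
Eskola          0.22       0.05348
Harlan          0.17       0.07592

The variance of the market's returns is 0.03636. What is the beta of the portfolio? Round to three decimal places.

0.999

β_Calder = -0.00813 / 0.03636 = -0.2236
β_Quill = 0.02954 / 0.03636 = 0.8124
β_Renshaw = 0.00847 / 0.03636 = 0.2329
β_Jory = 0.05562 / 0.03636 = 1.5297
β_Eskola = 0.05348 / 0.03636 = 1.4708
β_Harlan = 0.07592 / 0.03636 = 2.0880
β_P = Σ w_i β_i = 0.15×-0.2236 + 0.09×0.8124 + 0.22×0.2329 + 0.15×1.5297 + 0.22×1.4708 + 0.17×2.0880 = 0.9988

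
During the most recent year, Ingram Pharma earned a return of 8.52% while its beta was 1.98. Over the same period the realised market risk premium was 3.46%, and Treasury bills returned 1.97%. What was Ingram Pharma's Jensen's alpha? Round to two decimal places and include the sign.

CAPM benchmark = R_f + β(R_m − R_f) = 1.97% + 1.98 × 3.46% = 8.8208%
α = actual − benchmark = 8.52% − 8.8208% = -0.30%

-0.30%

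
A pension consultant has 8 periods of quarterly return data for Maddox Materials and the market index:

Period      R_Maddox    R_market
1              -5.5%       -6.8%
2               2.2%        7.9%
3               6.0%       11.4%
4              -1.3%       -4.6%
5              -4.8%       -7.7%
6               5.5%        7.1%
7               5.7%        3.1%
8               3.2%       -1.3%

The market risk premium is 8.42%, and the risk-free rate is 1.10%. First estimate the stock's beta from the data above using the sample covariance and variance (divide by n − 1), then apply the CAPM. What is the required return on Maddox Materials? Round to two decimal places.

Mean R_i = (-5.5 + 2.2 + 6.0 − 1.3 − 4.8 + 5.5 + 5.7 + 3.2) / 8 = 1.3750%
Mean R_m = (-6.8 + 7.9 + 11.4 − 4.6 − 7.7 + 7.1 + 3.1 − 1.3) / 8 = 1.1375%
Σ(R_i − R̄_i)(R_m − R̄_m) = 206.1675  ⇒  Cov = 206.1675 / 7 = 29.4525
Σ(R_m − R̄_m)² = 370.4188  ⇒  Var(R_m) = 370.4188 / 7 = 52.9170
β = Cov / Var(R_m) = 29.4525 / 52.9170 = 0.5566
E(R) = R_f + β × MRP = 1.10% + 0.5566 × 8.42% = 5.79%

5.79%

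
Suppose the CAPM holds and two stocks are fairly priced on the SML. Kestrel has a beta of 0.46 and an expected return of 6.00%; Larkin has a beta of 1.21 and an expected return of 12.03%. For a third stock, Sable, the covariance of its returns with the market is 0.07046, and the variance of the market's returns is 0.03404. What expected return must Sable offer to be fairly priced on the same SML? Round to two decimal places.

18.94%

MRP = (12.03% − 6.00%) / (1.21 − 0.46) = 8.0400%
R_f = 6.00% − 0.46 × 8.0400% = 2.3016%
β_Sable = Cov / Var(R_m) = 0.07046 / 0.03404 = 2.0699
E(R_Sable) = R_f + β × MRP = 2.3016% + 2.0699 × 8.0400% = 18.94%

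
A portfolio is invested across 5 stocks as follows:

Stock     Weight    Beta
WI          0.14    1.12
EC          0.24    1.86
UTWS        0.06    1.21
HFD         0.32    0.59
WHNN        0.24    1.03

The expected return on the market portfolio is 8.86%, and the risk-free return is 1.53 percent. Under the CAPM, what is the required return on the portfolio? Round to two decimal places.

β_P = Σ w_i β_i = 0.14×1.12 + 0.24×1.86 + 0.06×1.21 + 0.32×0.59 + 0.24×1.03 = 1.1118
MRP = 8.86% − 1.53% = 7.33%
E(R_P) = R_f + β_P × MRP = 1.53% + 1.1118 × 7.33% = 9.68%

9.68%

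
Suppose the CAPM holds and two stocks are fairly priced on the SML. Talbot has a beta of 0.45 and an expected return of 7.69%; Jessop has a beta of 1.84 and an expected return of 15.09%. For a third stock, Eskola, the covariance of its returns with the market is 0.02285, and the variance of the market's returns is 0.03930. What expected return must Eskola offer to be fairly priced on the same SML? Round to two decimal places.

8.39%

MRP = (15.09% − 7.69%) / (1.84 − 0.45) = 5.3237%
R_f = 7.69% − 0.45 × 5.3237% = 5.2943%
β_Eskola = Cov / Var(R_m) = 0.02285 / 0.03930 = 0.5814
E(R_Eskola) = R_f + β × MRP = 5.2943% + 0.5814 × 5.3237% = 8.39%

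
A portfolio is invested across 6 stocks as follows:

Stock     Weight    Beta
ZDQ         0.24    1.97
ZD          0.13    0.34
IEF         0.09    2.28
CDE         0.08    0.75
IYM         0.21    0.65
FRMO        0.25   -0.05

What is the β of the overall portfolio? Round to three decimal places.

0.906

β_P = Σ w_i β_i = 0.24×1.97 + 0.13×0.34 + 0.09×2.28 + 0.08×0.75 + 0.21×0.65 + 0.25×-0.05 = 0.9062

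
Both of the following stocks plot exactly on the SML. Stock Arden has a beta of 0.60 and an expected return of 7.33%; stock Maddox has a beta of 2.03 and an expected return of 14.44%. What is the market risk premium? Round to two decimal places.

Both satisfy E(R) = R_f + β·MRP, so the slope of the SML is
MRP = (14.44% − 7.33%) / (2.03 − 0.60) = 7.11% / 1.43 = 4.9720%

4.97%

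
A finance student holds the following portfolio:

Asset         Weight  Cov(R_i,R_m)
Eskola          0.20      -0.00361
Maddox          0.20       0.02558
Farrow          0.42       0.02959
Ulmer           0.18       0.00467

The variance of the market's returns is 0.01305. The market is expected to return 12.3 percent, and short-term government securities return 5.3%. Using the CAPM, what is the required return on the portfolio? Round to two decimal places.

14.77%

β_Eskola = -0.00361 / 0.01305 = -0.2766
β_Maddox = 0.02558 / 0.01305 = 1.9602
β_Farrow = 0.02959 / 0.01305 = 2.2674
β_Ulmer = 0.00467 / 0.01305 = 0.3579
β_P = Σ w_i β_i = 0.20×-0.2766 + 0.20×1.9602 + 0.42×2.2674 + 0.18×0.3579 = 1.3535
MRP = 12.3% − 5.3% = 7.00%
E(R_P) = R_f + β_P × MRP = 5.3% + 1.3535 × 7.0% = 14.77%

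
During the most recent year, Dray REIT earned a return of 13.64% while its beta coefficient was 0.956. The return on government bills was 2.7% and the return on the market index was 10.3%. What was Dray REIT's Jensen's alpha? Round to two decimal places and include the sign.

Market excess return = 10.3% − 2.7% = 7.60%
CAPM benchmark = R_f + β(R_m − R_f) = 2.7% + 0.956 × 7.6% = 9.9656%
α = actual − benchmark = 13.64% − 9.9656% = +3.67%

+3.67%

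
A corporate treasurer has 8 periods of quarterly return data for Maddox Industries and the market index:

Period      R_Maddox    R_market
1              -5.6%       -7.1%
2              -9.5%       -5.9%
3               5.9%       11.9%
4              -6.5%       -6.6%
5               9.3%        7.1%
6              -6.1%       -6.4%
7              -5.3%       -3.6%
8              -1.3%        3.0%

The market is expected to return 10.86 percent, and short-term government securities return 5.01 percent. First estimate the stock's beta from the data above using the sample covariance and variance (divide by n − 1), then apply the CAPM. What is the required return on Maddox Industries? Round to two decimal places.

9.84%

Mean R_i = (-5.6 − 9.5 + 5.9 − 6.5 + 9.3 − 6.1 − 5.3 − 1.3) / 8 = -2.3875%
Mean R_m = (-7.1 − 5.9 + 11.9 − 6.6 + 7.1 − 6.4 − 3.6 + 3.0) / 8 = -0.9500%
Σ(R_i − R̄_i)(R_m − R̄_m) = 311.0250  ⇒  Cov = 311.0250 / 7 = 44.4321
Σ(R_m − R̄_m)² = 376.5000  ⇒  Var(R_m) = 376.5000 / 7 = 53.7857
β = Cov / Var(R_m) = 44.4321 / 53.7857 = 0.8261
MRP = 10.86% − 5.01% = 5.85%
E(R) = R_f + β × MRP = 5.01% + 0.8261 × 5.85% = 9.84%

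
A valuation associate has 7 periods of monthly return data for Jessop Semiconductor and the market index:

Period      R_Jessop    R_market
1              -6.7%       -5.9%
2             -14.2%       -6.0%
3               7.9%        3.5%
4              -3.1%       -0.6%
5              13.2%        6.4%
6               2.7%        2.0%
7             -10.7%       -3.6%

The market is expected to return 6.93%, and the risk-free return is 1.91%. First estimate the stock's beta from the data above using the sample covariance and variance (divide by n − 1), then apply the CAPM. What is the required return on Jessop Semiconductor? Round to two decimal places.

11.89%

Mean R_i = (-6.7 − 14.2 + 7.9 − 3.1 + 13.2 + 2.7 − 10.7) / 7 = -1.5571%
Mean R_m = (-5.9 − 6.0 + 3.5 − 0.6 + 6.4 + 2.0 − 3.6) / 7 = -0.6000%
Σ(R_i − R̄_i)(R_m − R̄_m) = 276.1000  ⇒  Cov = 276.1000 / 6 = 46.0167
Σ(R_m − R̄_m)² = 138.8200  ⇒  Var(R_m) = 138.8200 / 6 = 23.1367
β = Cov / Var(R_m) = 46.0167 / 23.1367 = 1.9889
MRP = 6.93% − 1.91% = 5.02%
E(R) = R_f + β × MRP = 1.91% + 1.9889 × 5.02% = 11.89%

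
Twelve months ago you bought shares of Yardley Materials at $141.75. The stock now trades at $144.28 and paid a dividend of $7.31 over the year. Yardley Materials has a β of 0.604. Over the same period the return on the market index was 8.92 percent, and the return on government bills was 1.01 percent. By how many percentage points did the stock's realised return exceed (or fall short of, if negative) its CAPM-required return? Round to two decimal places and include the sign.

Realised HPR = (P1 + D1 − P0) / P0 = (144.28 + 7.31 − 141.75) / 141.75 = 9.84 / 141.75 = 6.9418%
MRP = 8.92% − 1.01% = 7.91%
CAPM required = R_f + β·MRP = 1.01% + 0.604 × 7.91% = 5.78764%
α = realised − required = 6.9418% − 5.78764% = +1.15%

+1.15%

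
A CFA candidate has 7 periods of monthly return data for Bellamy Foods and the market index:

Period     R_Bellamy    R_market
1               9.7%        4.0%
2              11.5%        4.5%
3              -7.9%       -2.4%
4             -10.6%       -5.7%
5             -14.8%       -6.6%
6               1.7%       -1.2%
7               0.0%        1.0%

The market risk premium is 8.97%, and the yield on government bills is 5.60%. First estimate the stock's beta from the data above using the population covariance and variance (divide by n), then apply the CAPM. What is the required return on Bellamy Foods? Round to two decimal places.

25.63%

Mean R_i = (9.7 + 11.5 − 7.9 − 10.6 − 14.8 + 1.7 + 0.0) / 7 = -1.4857%
Mean R_m = (4.0 + 4.5 − 2.4 − 5.7 − 6.6 − 1.2 + 1.0) / 7 = -0.9143%
Σ(R_i − R̄_i)(R_m − R̄_m) = 256.0614  ⇒  Cov = 256.0614 / 7 = 36.5802
Σ(R_m − R̄_m)² = 114.6486  ⇒  Var(R_m) = 114.6486 / 7 = 16.3784
β = Cov / Var(R_m) = 36.5802 / 16.3784 = 2.2334
E(R) = R_f + β × MRP = 5.60% + 2.2334 × 8.97% = 25.63%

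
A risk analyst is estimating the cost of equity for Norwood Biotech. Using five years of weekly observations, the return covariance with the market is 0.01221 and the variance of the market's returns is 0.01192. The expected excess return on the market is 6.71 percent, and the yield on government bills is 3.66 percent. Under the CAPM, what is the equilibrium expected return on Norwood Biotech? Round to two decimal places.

β = Cov(R_i, R_m) / Var(R_m) = 0.01221 / 0.01192 = 1.0243
E(R) = R_f + β × MRP = 3.66% + 1.0243 × 6.71% = 10.53%

10.53%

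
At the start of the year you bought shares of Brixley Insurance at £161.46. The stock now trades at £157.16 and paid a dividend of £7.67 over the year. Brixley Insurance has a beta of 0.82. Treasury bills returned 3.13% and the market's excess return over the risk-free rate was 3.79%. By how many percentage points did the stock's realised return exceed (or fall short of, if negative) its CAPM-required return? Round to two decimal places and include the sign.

-4.15%

Realised HPR = (P1 + D1 − P0) / P0 = (157.16 + 7.67 − 161.46) / 161.46 = 3.37 / 161.46 = 2.0872%
CAPM required = R_f + β·MRP = 3.13% + 0.82 × 3.79% = 6.2378%
α = realised − required = 2.0872% − 6.2378% = -4.15%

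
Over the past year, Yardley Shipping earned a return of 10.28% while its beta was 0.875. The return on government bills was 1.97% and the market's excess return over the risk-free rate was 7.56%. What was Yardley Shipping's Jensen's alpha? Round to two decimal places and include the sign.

+1.70%

CAPM benchmark = R_f + β(R_m − R_f) = 1.97% + 0.875 × 7.56% = 8.58500%
α = actual − benchmark = 10.28% − 8.58500% = +1.70%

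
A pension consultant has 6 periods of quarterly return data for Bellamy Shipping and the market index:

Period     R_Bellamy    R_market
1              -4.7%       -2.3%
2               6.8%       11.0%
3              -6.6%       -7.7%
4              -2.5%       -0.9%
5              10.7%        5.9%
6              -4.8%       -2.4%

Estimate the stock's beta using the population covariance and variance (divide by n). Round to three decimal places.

Mean R_i = (-4.7 + 6.8 − 6.6 − 2.5 + 10.7 − 4.8) / 6 = -0.1833%
Mean R_m = (-2.3 + 11.0 − 7.7 − 0.9 + 5.9 − 2.4) / 6 = 0.6000%
Σ(R_i − R̄_i)(R_m − R̄_m) = 213.9900  ⇒  Cov = 213.9900 / 6 = 35.6650
Σ(R_m − R̄_m)² = 224.8000  ⇒  Var(R_m) = 224.8000 / 6 = 37.4667
β = Cov / Var(R_m) = 35.6650 / 37.4667 = 0.9519

0.952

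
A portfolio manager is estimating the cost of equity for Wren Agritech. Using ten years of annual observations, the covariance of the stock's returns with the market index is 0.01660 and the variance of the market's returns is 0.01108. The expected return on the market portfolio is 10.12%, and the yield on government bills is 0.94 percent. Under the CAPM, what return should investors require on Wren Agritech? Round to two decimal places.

β = Cov(R_i, R_m) / Var(R_m) = 0.01660 / 0.01108 = 1.4982
MRP = 10.12% − 0.94% = 9.18%
E(R) = R_f + β × MRP = 0.94% + 1.4982 × 9.18% = 14.69%

14.69%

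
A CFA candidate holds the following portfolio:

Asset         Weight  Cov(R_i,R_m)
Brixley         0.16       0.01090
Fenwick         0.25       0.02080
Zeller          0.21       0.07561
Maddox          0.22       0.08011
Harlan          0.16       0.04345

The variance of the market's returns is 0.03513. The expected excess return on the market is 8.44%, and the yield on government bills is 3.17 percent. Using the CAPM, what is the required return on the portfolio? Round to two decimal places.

β_Brixley = 0.01090 / 0.03513 = 0.3103
β_Fenwick = 0.02080 / 0.03513 = 0.5921
β_Zeller = 0.07561 / 0.03513 = 2.1523
β_Maddox = 0.08011 / 0.03513 = 2.2804
β_Harlan = 0.04345 / 0.03513 = 1.2368
β_P = Σ w_i β_i = 0.16×0.3103 + 0.25×0.5921 + 0.21×2.1523 + 0.22×2.2804 + 0.16×1.2368 = 1.3492
E(R_P) = R_f + β_P × MRP = 3.17% + 1.3492 × 8.44% = 14.56%

14.56%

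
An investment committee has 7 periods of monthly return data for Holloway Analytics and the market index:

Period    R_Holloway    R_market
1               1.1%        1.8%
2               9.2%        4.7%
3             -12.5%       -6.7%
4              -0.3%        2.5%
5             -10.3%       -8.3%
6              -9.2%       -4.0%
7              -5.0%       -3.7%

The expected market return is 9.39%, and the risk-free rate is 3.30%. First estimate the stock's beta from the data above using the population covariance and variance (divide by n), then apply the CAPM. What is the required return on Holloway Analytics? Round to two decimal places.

Mean R_i = (1.1 + 9.2 − 12.5 − 0.3 − 10.3 − 9.2 − 5.0) / 7 = -3.8571%
Mean R_m = (1.8 + 4.7 − 6.7 + 2.5 − 8.3 − 4.0 − 3.7) / 7 = -1.9571%
Σ(R_i − R̄_i)(R_m − R̄_m) = 216.1671  ⇒  Cov = 216.1671 / 7 = 30.8810
Σ(R_m − R̄_m)² = 148.2371  ⇒  Var(R_m) = 148.2371 / 7 = 21.1767
β = Cov / Var(R_m) = 30.8810 / 21.1767 = 1.4583
MRP = 9.39% − 3.30% = 6.09%
E(R) = R_f + β × MRP = 3.30% + 1.4583 × 6.09% = 12.18%

12.18%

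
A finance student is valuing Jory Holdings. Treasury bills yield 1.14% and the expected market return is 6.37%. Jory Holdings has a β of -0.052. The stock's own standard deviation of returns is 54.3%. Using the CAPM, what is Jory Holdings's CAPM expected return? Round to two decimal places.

Market risk premium = E(R_m) − R_f = 6.37% − 1.14% = 5.23%
E(R) = R_f + β × MRP = 1.14% + -0.052 × 5.23% = 0.87%

0.87%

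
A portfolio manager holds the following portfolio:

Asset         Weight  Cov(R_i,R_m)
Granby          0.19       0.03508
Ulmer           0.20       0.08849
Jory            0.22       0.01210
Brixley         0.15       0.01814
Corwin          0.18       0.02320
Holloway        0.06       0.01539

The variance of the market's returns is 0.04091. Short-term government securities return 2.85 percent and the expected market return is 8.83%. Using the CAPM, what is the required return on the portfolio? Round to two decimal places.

7.94%

β_Granby = 0.03508 / 0.04091 = 0.8575
β_Ulmer = 0.08849 / 0.04091 = 2.1630
β_Jory = 0.01210 / 0.04091 = 0.2958
β_Brixley = 0.01814 / 0.04091 = 0.4434
β_Corwin = 0.02320 / 0.04091 = 0.5671
β_Holloway = 0.01539 / 0.04091 = 0.3762
β_P = Σ w_i β_i = 0.19×0.8575 + 0.20×2.1630 + 0.22×0.2958 + 0.15×0.4434 + 0.18×0.5671 + 0.06×0.3762 = 0.8518
MRP = 8.83% − 2.85% = 5.98%
E(R_P) = R_f + β_P × MRP = 2.85% + 0.8518 × 5.98% = 7.94%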